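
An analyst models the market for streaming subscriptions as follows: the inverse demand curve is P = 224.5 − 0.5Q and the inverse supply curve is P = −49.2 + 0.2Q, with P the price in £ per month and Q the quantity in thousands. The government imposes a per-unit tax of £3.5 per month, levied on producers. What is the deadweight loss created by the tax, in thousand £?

Rewrite in direct form: Qd = 449 − 2P and Qs = 5P + 246.
Without the tax, 449 − 2P = 5P + 246 gives 7P = 203, so P* = £29 and Q* = 391.
With the tax collected from producers, supply shifts: Qs = 5(P − 3.5) + 246.
New equilibrium: consumers pay £31.5, producers receive £28, Q = 386. (Wedge: Pb − Ps = 3.5.)
Quantity falls by |ΔQ| = |391 − 386| = 5.
DWL = ½ · t · |ΔQ| = ½ · 3.5 · 5 = £8.75.

Deadweight loss = £8.75 thousand.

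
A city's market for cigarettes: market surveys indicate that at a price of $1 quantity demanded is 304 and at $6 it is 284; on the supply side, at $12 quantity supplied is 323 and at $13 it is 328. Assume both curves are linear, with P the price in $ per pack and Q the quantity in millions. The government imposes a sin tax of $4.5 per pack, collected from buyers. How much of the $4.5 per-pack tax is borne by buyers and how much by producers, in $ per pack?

Demand slope: (284 − 304)/(6 − 1) = -4, so Qd = 308 − 4P.
Supply slope: (328 − 323)/(13 − 12) = 5, so Qs = 5P + 263.
Before the tax: set 308 − 4P = 5P + 263 → P* = $5, Q* = 288.
With the tax collected from buyers, demand (in seller-price terms) shifts: Qd = 308 − 4(P + 4.5).
Solving gives Q = 278 with buyers paying $7.5 and producers receiving $3 (the $4.5 wedge).
Burden on buyers: $2.5; on producers: $2. (They sum to $4.5.)

Buyers bear $2.5 per pack; producers bear $2 per pack.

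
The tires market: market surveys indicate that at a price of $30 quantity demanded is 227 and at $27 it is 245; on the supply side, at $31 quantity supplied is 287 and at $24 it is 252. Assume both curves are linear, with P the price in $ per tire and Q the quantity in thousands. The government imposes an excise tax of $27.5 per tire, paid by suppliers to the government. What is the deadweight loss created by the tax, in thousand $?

Deadweight loss = $1031.25 thousand.

Demand slope: (245 − 227)/(27 − 30) = -6, so Qd = 407 − 6P.
Supply slope: (252 − 287)/(24 − 31) = 5, so Qs = 5P + 132.
Before the tax: set 407 − 6P = 5P + 132 → P* = $25, Q* = 257.
With the tax collected from suppliers, supply shifts: Qs = 5(P − 27.5) + 132.
Solving gives Q = 182 with consumers paying $37.5 and suppliers receiving $10 (the $27.5 wedge).
Quantity falls by |ΔQ| = |257 − 182| = 75.
DWL = ½ · t · |ΔQ| = ½ · 27.5 · 75 = $1031.25.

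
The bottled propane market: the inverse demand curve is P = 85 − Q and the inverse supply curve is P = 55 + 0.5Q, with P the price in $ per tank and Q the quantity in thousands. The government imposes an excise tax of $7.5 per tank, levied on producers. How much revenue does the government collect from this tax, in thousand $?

Tax revenue = $112.5 thousand.

Rewrite in direct form: Qd = 85 − P and Qs = 2P − 110.
Before the tax: set 85 − P = 2P − 110 → P* = $65, Q* = 20.
With the tax collected from producers, supply shifts: Qs = 2(P − 7.5) − 110.
New equilibrium: consumers pay $70, producers receive $62.5, Q = 15. (Wedge: Pb − Ps = 7.5.)
Revenue = t · Q = 7.5 · 15 = $112.5.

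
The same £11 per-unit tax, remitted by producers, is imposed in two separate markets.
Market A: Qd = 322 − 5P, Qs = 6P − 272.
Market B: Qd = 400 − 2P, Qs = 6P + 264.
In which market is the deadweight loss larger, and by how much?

Market A: pre-tax P* = £54, Q* = 52; post-tax Q = 22; deadweight loss = £165.
Market B: pre-tax P* = £17, Q* = 366; post-tax Q = 349.5; deadweight loss = £90.75.
Difference: £165 vs £90.75 → market A is larger by £74.25.

Market A, by £74.25.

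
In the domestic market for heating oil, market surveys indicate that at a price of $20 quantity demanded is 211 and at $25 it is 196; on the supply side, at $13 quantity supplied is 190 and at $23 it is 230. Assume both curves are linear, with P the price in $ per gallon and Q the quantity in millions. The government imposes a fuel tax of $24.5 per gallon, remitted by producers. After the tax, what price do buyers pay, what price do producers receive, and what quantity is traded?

Demand slope: (196 − 211)/(25 − 20) = -3, so Qd = 271 − 3P.
Supply slope: (230 − 190)/(23 − 13) = 4, so Qs = 4P + 138.
Without the tax, 271 − 3P = 4P + 138 gives 7P = 133, so P* = $19 and Q* = 214.
With the tax collected from producers, supply shifts: Qs = 4(P − 24.5) + 138.
New equilibrium: buyers pay $33, producers receive $8.5, Q = 172. (Wedge: Pb − Ps = 24.5.)
The less price-elastic side of the market bears the larger share of a per-unit tax.

Buyers pay $33; producers receive $8.5; quantity = 172.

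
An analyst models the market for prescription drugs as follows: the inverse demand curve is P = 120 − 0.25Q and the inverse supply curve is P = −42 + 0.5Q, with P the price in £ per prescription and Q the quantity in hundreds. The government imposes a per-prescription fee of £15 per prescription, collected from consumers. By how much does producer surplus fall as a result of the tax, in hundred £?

Rewrite in direct form: Qd = 480 − 4P and Qs = 2P + 84.
Without the tax, 480 − 4P = 2P + 84 gives 6P = 396, so P* = £66 and Q* = 216.
With the tax collected from consumers, demand (in seller-price terms) shifts: Qd = 480 − 4(P + 15).
New equilibrium: consumers pay £71, producers receive £56, Q = 196. (Wedge: Pb − Ps = 15.)
ΔPS is the trapezoid between Q = 196 and Q = 216 of height £10: ½ · (216 + 196) · 10 = £2060.

Producer surplus falls by £2060 hundred.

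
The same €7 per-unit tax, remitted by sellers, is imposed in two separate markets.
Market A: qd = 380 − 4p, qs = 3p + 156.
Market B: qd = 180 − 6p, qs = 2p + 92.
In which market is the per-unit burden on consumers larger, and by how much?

Market A, by €1.25.

Market A: pre-tax p* = €32, q* = 252; post-tax q = 240; per-unit burden on consumers = €3.
Market B: pre-tax p* = €11, q* = 114; post-tax q = 103.5; per-unit burden on consumers = €1.75.
Difference: €3 vs €1.75 → market A is larger by €1.25.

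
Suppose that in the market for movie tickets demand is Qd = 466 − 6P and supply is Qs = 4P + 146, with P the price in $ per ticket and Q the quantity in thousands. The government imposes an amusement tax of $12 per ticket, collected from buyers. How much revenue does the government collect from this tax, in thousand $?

Before the tax: set 466 − 6P = 4P + 146 → P* = $32, Q* = 274.
With the tax collected from buyers, demand (in seller-price terms) shifts: Qd = 466 − 6(P + 12).
Solving gives Q = 245.2 with buyers paying $36.8 and sellers receiving $24.8 (the $12 wedge).
Revenue = t · Q = 12 · 245.2 = $2942.4.

Tax revenue = $2942.4 thousand.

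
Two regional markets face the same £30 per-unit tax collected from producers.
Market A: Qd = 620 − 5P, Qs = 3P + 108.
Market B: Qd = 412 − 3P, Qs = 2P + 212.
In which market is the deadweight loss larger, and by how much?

Market A, by £303.75.

Market A: pre-tax P* = £64, Q* = 300; post-tax Q = 243.75; deadweight loss = £843.75.
Market B: pre-tax P* = £40, Q* = 292; post-tax Q = 256; deadweight loss = £540.
Difference: £843.75 vs £540 → market A is larger by £303.75.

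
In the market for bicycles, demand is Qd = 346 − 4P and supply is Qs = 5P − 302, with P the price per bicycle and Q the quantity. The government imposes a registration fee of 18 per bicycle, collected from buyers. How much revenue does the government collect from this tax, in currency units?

Before the tax: set 346 − 4P = 5P − 302 → P* = 72, Q* = 58.
With the tax collected from buyers, demand (in seller-price terms) shifts: Qd = 346 − 4(P + 18).
Solving gives Q = 18 with buyers paying 82 and suppliers receiving 64 (the 18 wedge).
Revenue = t · Q = 18 · 18 = 324.

Tax revenue = 324.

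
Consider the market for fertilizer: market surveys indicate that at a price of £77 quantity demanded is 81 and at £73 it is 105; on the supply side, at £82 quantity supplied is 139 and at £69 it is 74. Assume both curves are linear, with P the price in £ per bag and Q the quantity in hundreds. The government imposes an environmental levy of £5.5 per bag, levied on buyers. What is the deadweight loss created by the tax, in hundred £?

Demand slope: (105 − 81)/(73 − 77) = -6, so Qd = 543 − 6P.
Supply slope: (74 − 139)/(69 − 82) = 5, so Qs = 5P − 271.
Before the tax: set 543 − 6P = 5P − 271 → P* = £74, Q* = 99.
With the tax collected from buyers, demand (in seller-price terms) shifts: Qd = 543 − 6(P + 5.5).
Solving gives Q = 84 with buyers paying £76.5 and suppliers receiving £71 (the £5.5 wedge).
Quantity falls by |ΔQ| = |99 − 84| = 15.
DWL = ½ · t · |ΔQ| = ½ · 5.5 · 15 = £41.25.

Deadweight loss = £41.25 hundred.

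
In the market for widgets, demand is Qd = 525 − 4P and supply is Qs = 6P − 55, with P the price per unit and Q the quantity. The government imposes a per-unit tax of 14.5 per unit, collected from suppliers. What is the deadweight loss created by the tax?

Without the tax, 525 − 4P = 6P − 55 gives 10P = 580, so P* = 58 and Q* = 293.
With the tax collected from suppliers, supply shifts: Qs = 6(P − 14.5) − 55.
New equilibrium: consumers pay 66.7, suppliers receive 52.2, Q = 258.2. (Wedge: Pb − Ps = 14.5.)
Quantity falls by |ΔQ| = |293 − 258.2| = 34.8.
DWL = ½ · t · |ΔQ| = ½ · 14.5 · 34.8 = 252.3.

Deadweight loss = 252.3.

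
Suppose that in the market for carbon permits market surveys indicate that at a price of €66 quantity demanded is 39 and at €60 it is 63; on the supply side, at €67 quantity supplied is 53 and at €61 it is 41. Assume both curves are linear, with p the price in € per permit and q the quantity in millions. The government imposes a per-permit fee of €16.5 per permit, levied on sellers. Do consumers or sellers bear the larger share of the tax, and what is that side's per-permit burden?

Sellers bear the larger share: €11 per permit.

Demand slope: (63 − 39)/(60 − 66) = -4, so qd = 303 − 4p.
Supply slope: (41 − 53)/(61 − 67) = 2, so qs = 2p − 81.
Without the tax, 303 − 4p = 2p − 81 gives 6p = 384, so p* = €64 and q* = 47.
With the tax collected from sellers, supply shifts: qs = 2(p − 16.5) − 81.
New equilibrium: consumers pay €69.5, sellers receive €53, q = 25. (Wedge: pb − ps = 16.5.)
Per-permit burden: consumers €5.5, sellers €11.
Sellers take the larger share because supply is less price-elastic here (demand slope 4 vs supply slope 2).
The less price-elastic side of the market bears the larger share of a per-unit tax.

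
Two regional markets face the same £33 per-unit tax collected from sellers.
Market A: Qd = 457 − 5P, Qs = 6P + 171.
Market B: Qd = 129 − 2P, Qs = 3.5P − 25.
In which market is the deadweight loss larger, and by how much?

Market A: pre-tax P* = £26, Q* = 327; post-tax Q = 237; deadweight loss = £1485.
Market B: pre-tax P* = £28, Q* = 73; post-tax Q = 31; deadweight loss = £693.
Difference: £1485 vs £693 → market A is larger by £792.

Market A, by £792.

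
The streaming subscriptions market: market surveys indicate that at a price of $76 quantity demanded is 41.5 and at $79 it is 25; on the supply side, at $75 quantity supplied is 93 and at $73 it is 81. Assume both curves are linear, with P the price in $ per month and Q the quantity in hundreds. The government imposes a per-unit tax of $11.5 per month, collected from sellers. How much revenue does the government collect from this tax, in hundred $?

Demand slope: (25 − 41.5)/(79 − 76) = -5.5, so Qd = 459.5 − 5.5P.
Supply slope: (81 − 93)/(73 − 75) = 6, so Qs = 6P − 357.
Before the tax: set 459.5 − 5.5P = 6P − 357 → P* = $71, Q* = 69.
With the tax collected from sellers, supply shifts: Qs = 6(P − 11.5) − 357.
New equilibrium: consumers pay $77, sellers receive $65.5, Q = 36. (Wedge: Pb − Ps = 11.5.)
Revenue = t · Q = 11.5 · 36 = $414.

Tax revenue = $414 hundred.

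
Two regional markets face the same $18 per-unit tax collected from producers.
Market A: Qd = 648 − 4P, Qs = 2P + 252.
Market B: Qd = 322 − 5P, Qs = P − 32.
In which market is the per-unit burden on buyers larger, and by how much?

Market A: pre-tax P* = $66, Q* = 384; post-tax Q = 360; per-unit burden on buyers = $6.
Market B: pre-tax P* = $59, Q* = 27; post-tax Q = 12; per-unit burden on buyers = $3.
Difference: $6 vs $3 → market A is larger by $3.

Market A, by $3.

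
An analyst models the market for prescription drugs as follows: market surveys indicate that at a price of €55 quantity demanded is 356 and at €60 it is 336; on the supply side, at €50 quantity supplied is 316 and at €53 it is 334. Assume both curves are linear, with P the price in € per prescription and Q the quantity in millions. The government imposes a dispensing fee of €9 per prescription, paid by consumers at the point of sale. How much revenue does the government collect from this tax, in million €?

Demand slope: (336 − 356)/(60 − 55) = -4, so Qd = 576 − 4P.
Supply slope: (334 − 316)/(53 − 50) = 6, so Qs = 6P + 16.
Before the tax: set 576 − 4P = 6P + 16 → P* = €56, Q* = 352.
With the tax collected from consumers, demand (in seller-price terms) shifts: Qd = 576 − 4(P + 9).
Solving gives Q = 330.4 with consumers paying €61.4 and suppliers receiving €52.4 (the €9 wedge).
Revenue = t · Q = 9 · 330.4 = €2973.6.

Tax revenue = €2973.6 million.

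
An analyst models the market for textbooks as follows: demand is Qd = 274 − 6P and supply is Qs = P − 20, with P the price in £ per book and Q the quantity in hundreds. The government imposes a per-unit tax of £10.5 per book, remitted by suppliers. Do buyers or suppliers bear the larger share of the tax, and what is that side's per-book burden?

Suppliers bear the larger share: £9 per book.

Before the tax: set 274 − 6P = P − 20 → P* = £42, Q* = 22.
With the tax collected from suppliers, supply shifts: Qs = (P − 10.5) − 20.
Solving gives Q = 13 with buyers paying £43.5 and suppliers receiving £33 (the £10.5 wedge).
Per-book burden: buyers £1.5, suppliers £9.
Suppliers take the larger share because supply is less price-elastic here (demand slope 6 vs supply slope 1).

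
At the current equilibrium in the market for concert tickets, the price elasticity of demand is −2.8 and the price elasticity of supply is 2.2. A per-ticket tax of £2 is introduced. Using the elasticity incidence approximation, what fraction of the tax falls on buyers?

Incidence ratio: buyers' share ≈ εs / (εs + |εd|) = 2.2 / (2.2 + 2.8) = 0.44.
Supply is the less elastic side, so buyers bear the smaller share.

Buyers' share ≈ 0.44.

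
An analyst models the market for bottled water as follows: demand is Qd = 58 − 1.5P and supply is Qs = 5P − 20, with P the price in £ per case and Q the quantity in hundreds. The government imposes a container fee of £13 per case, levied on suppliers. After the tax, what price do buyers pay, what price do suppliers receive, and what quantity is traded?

Without the tax, 58 − 1.5P = 5P − 20 gives 6.5P = 78, so P* = £12 and Q* = 40.
With the tax collected from suppliers, supply shifts: Qs = 5(P − 13) − 20.
New equilibrium: buyers pay £22, suppliers receive £9, Q = 25. (Wedge: Pb − Ps = 13.)
The less price-elastic side of the market bears the larger share of a per-unit tax.

Buyers pay £22; suppliers receive £9; quantity = 25.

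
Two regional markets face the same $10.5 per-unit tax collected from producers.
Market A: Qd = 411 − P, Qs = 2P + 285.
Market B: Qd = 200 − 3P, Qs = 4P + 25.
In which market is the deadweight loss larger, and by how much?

Market B, by $57.75.

Market A: pre-tax P* = $42, Q* = 369; post-tax Q = 362; deadweight loss = $36.75.
Market B: pre-tax P* = $25, Q* = 125; post-tax Q = 107; deadweight loss = $94.5.
Difference: $36.75 vs $94.5 → market B is larger by $57.75.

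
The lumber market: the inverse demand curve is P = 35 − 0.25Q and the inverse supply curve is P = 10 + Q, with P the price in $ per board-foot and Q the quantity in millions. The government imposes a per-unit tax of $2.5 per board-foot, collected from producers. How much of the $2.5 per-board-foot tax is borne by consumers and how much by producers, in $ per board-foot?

Inverting to Q(P) form: Qd = 140 − 4P; Qs = P − 10.
Before the tax: set 140 − 4P = P − 10 → P* = $30, Q* = 20.
With the tax collected from producers, supply shifts: Qs = (P − 2.5) − 10.
Solving gives Q = 18 with consumers paying $30.5 and producers receiving $28 (the $2.5 wedge).
Burden on consumers: $0.5; on producers: $2. (They sum to $2.5.)

Consumers bear $0.5 per board-foot; producers bear $2 per board-foot.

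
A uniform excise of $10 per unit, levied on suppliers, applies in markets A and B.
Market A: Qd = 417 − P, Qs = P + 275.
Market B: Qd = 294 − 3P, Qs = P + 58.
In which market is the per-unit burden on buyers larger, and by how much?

Market A, by $2.5.

Market A: pre-tax P* = $71, Q* = 346; post-tax Q = 341; per-unit burden on buyers = $5.
Market B: pre-tax P* = $59, Q* = 117; post-tax Q = 109.5; per-unit burden on buyers = $2.5.
Difference: $5 vs $2.5 → market A is larger by $2.5.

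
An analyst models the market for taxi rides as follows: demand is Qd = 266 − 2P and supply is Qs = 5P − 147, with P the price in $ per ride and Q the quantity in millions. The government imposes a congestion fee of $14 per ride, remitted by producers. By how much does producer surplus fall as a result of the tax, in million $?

Before the tax: set 266 − 2P = 5P − 147 → P* = $59, Q* = 148.
With the tax collected from producers, supply shifts: Qs = 5(P − 14) − 147.
Solving gives Q = 128 with buyers paying $69 and producers receiving $55 (the $14 wedge).
ΔPS is the trapezoid between Q = 128 and Q = 148 of height $4: ½ · (148 + 128) · 4 = $552.

Producer surplus falls by $552 million.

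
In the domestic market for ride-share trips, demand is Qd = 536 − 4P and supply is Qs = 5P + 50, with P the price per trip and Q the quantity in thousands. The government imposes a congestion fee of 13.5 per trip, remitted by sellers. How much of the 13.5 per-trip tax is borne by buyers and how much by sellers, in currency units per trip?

Without the tax, 536 − 4P = 5P + 50 gives 9P = 486, so P* = 54 and Q* = 320.
With the tax collected from sellers, supply shifts: Qs = 5(P − 13.5) + 50.
Solving gives Q = 290 with buyers paying 61.5 and sellers receiving 48 (the 13.5 wedge).
Burden on buyers: 7.5; on sellers: 6. (They sum to 13.5.)

Buyers bear 7.5 per trip; sellers bear 6 per trip.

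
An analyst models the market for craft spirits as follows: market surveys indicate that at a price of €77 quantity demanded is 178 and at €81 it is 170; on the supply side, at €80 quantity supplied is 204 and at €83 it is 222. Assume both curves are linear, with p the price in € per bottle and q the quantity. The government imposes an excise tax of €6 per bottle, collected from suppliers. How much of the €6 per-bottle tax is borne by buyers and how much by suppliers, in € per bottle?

Buyers bear €4.5 per bottle; suppliers bear €1.5 per bottle.

Demand slope: (170 − 178)/(81 − 77) = -2, so qd = 332 − 2p.
Supply slope: (222 − 204)/(83 − 80) = 6, so qs = 6p − 276.
Before the tax: set 332 − 2p = 6p − 276 → p* = €76, q* = 180.
With the tax collected from suppliers, supply shifts: qs = 6(p − 6) − 276.
New equilibrium: buyers pay €80.5, suppliers receive €74.5, q = 171. (Wedge: pb − ps = 6.)
Burden on buyers: €4.5; on suppliers: €1.5. (They sum to €6.)
The less price-elastic side of the market bears the larger share of a per-unit tax.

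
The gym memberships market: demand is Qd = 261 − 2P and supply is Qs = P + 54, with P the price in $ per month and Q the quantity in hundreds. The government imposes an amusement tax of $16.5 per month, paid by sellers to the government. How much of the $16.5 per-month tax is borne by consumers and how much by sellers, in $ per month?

Consumers bear $5.5 per month; sellers bear $11 per month.

Before the tax: set 261 − 2P = P + 54 → P* = $69, Q* = 123.
With the tax collected from sellers, supply shifts: Qs = (P − 16.5) + 54.
Solving gives Q = 112 with consumers paying $74.5 and sellers receiving $58 (the $16.5 wedge).
Burden on consumers: $5.5; on sellers: $11. (They sum to $16.5.)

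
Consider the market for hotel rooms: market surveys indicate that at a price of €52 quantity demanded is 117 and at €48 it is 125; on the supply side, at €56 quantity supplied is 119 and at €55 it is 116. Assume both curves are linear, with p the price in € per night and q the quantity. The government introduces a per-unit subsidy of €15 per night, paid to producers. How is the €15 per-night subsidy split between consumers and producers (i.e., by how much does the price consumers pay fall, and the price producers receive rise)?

Demand slope: (125 − 117)/(48 − 52) = -2, so qd = 221 − 2p.
Supply slope: (116 − 119)/(55 − 56) = 3, so qs = 3p − 49.
Without the subsidy, 221 − 2p = 3p − 49 gives 5p = 270, so p* = €54 and q* = 113.
With a per-unit subsidy paid to producers, each receives p + 15 per unit sold, so supply becomes qs = 3(p + 15) − 49.
New equilibrium: consumers pay €45, producers receive €60, q = 131. (Wedge: pb − ps = −15.)
Gain to consumers: €9; to producers: €6. (They sum to €15.)

Consumers gain €9 per night; producers gain €6 per night.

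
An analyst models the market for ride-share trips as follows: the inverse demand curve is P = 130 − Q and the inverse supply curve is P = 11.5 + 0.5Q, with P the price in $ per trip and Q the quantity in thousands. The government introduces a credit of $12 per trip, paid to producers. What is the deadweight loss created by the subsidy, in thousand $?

Inverting to Q(P) form: Qd = 130 − P; Qs = 2P − 23.
Without the subsidy, 130 − P = 2P − 23 gives 3P = 153, so P* = $51 and Q* = 79.
With a per-unit subsidy paid to producers, each receives P + 12 per unit sold, so supply becomes Qs = 2(P + 12) − 23.
Solving gives Q = 87 with consumers paying $43 and producers receiving $55 (the $12 wedge).
Quantity rises by |ΔQ| = |79 − 87| = 8.
DWL = ½ · t · |ΔQ| = ½ · 12 · 8 = $48.

Deadweight loss = $48 thousand.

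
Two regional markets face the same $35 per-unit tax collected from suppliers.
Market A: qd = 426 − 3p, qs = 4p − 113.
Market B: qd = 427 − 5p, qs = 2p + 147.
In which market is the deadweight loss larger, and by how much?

Market A: pre-tax p* = $77, q* = 195; post-tax q = 135; deadweight loss = $1050.
Market B: pre-tax p* = $40, q* = 227; post-tax q = 177; deadweight loss = $875.
Difference: $1050 vs $875 → market A is larger by $175.

Market A, by $175.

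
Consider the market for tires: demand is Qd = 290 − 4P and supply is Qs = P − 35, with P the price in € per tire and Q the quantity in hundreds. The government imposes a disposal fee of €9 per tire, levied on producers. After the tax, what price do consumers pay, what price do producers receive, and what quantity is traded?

Consumers pay €66.8; producers receive €57.8; quantity = 22.8.

Without the tax, 290 − 4P = P − 35 gives 5P = 325, so P* = €65 and Q* = 30.
With the tax collected from producers, supply shifts: Qs = (P − 9) − 35.
Solving gives Q = 22.8 with consumers paying €66.8 and producers receiving €57.8 (the €9 wedge).
The less price-elastic side of the market bears the larger share of a per-unit tax.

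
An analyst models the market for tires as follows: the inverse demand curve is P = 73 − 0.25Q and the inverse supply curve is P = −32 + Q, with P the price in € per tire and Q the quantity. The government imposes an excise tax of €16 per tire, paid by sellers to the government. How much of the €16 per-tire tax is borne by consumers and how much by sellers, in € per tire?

Rewrite in direct form: Qd = 292 − 4P and Qs = P + 32.
Before the tax: set 292 − 4P = P + 32 → P* = €52, Q* = 84.
With the tax collected from sellers, supply shifts: Qs = (P − 16) + 32.
New equilibrium: consumers pay €55.2, sellers receive €39.2, Q = 71.2. (Wedge: Pb − Ps = 16.)
Burden on consumers: €3.2; on sellers: €12.8. (They sum to €16.)

Consumers bear €3.2 per tire; sellers bear €12.8 per tire.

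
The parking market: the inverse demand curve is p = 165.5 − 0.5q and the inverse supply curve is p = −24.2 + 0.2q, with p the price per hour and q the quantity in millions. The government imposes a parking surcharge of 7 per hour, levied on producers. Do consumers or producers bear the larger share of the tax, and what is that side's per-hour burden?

Rewrite in direct form: qd = 331 − 2p and qs = 5p + 121.
Without the tax, 331 − 2p = 5p + 121 gives 7p = 210, so p* = 30 and q* = 271.
With the tax collected from producers, supply shifts: qs = 5(p − 7) + 121.
New equilibrium: consumers pay 35, producers receive 28, q = 261. (Wedge: pb − ps = 7.)
Per-hour burden: consumers 5, producers 2.
Consumers take the larger share because demand is less price-elastic here (demand slope 2 vs supply slope 5).
The less price-elastic side of the market bears the larger share of a per-unit tax.

Consumers bear the larger share: 5 per hour.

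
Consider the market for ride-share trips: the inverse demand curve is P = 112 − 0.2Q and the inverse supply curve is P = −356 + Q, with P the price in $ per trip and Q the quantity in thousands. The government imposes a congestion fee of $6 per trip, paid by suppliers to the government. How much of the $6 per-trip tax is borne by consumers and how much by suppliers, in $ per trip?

Rewrite in direct form: Qd = 560 − 5P and Qs = P + 356.
Without the tax, 560 − 5P = P + 356 gives 6P = 204, so P* = $34 and Q* = 390.
With the tax collected from suppliers, supply shifts: Qs = (P − 6) + 356.
New equilibrium: consumers pay $35, suppliers receive $29, Q = 385. (Wedge: Pb − Ps = 6.)
Burden on consumers: $1; on suppliers: $5. (They sum to $6.)
The less price-elastic side of the market bears the larger share of a per-unit tax.

Consumers bear $1 per trip; suppliers bear $5 per trip.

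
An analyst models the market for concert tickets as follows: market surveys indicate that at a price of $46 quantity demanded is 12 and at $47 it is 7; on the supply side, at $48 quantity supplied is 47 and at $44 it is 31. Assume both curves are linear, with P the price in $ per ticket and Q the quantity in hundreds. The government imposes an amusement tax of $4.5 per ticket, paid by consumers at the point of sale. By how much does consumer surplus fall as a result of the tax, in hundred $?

Demand slope: (7 − 12)/(47 − 46) = -5, so Qd = 242 − 5P.
Supply slope: (31 − 47)/(44 − 48) = 4, so Qs = 4P − 145.
Without the tax, 242 − 5P = 4P − 145 gives 9P = 387, so P* = $43 and Q* = 27.
With the tax collected from consumers, demand (in seller-price terms) shifts: Qd = 242 − 5(P + 4.5).
New equilibrium: consumers pay $45, sellers receive $40.5, Q = 17. (Wedge: Pb − Ps = 4.5.)
ΔCS is the trapezoid between Q = 17 and Q = 27 of height $2: ½ · (27 + 17) · 2 = $44.

Consumer surplus falls by $44 hundred.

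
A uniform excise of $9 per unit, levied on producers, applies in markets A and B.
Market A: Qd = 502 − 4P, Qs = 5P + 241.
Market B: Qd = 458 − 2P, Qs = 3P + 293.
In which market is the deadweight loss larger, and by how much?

Market A, by $41.4.

Market A: pre-tax P* = $29, Q* = 386; post-tax Q = 366; deadweight loss = $90.
Market B: pre-tax P* = $33, Q* = 392; post-tax Q = 381.2; deadweight loss = $48.6.
Difference: $90 vs $48.6 → market A is larger by $41.4.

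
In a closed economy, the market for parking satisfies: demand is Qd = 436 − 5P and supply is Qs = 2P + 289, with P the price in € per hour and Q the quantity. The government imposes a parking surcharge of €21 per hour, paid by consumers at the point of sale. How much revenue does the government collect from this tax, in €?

Tax revenue = €6321.

Without the tax, 436 − 5P = 2P + 289 gives 7P = 147, so P* = €21 and Q* = 331.
With the tax collected from consumers, demand (in seller-price terms) shifts: Qd = 436 − 5(P + 21).
Solving gives Q = 301 with consumers paying €27 and sellers receiving €6 (the €21 wedge).
Revenue = t · Q = 21 · 301 = €6321.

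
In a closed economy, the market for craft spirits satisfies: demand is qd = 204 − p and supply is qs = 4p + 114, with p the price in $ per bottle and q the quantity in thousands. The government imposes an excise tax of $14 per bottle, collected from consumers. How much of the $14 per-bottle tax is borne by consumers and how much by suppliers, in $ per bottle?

Before the tax: set 204 − p = 4p + 114 → p* = $18, q* = 186.
With the tax collected from consumers, demand (in seller-price terms) shifts: qd = 204 − (p + 14).
Solving gives q = 174.8 with consumers paying $29.2 and suppliers receiving $15.2 (the $14 wedge).
Burden on consumers: $11.2; on suppliers: $2.8. (They sum to $14.)

Consumers bear $11.2 per bottle; suppliers bear $2.8 per bottle.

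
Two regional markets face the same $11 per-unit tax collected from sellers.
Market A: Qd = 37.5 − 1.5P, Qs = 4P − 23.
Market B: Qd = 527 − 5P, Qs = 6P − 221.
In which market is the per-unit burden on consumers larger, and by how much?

Market A, by $2.

Market A: pre-tax P* = $11, Q* = 21; post-tax Q = 9; per-unit burden on consumers = $8.
Market B: pre-tax P* = $68, Q* = 187; post-tax Q = 157; per-unit burden on consumers = $6.
Difference: $8 vs $6 → market A is larger by $2.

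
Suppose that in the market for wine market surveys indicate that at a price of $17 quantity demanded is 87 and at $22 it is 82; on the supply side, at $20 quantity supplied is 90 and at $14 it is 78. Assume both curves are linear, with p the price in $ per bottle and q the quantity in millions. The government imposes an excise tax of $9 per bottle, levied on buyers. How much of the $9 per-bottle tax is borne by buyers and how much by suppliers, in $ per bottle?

Demand slope: (82 − 87)/(22 − 17) = -1, so qd = 104 − p.
Supply slope: (78 − 90)/(14 − 20) = 2, so qs = 2p + 50.
Before the tax: set 104 − p = 2p + 50 → p* = $18, q* = 86.
With the tax collected from buyers, demand (in seller-price terms) shifts: qd = 104 − (p + 9).
Solving gives q = 80 with buyers paying $24 and suppliers receiving $15 (the $9 wedge).
Burden on buyers: $6; on suppliers: $3. (They sum to $9.)
The less price-elastic side of the market bears the larger share of a per-unit tax.

Buyers bear $6 per bottle; suppliers bear $3 per bottle.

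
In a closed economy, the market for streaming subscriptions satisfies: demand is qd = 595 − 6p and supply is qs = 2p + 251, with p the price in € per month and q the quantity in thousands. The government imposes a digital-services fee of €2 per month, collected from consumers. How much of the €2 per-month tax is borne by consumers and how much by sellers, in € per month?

Consumers bear €0.5 per month; sellers bear €1.5 per month.

Without the tax, 595 − 6p = 2p + 251 gives 8p = 344, so p* = €43 and q* = 337.
With the tax collected from consumers, demand (in seller-price terms) shifts: qd = 595 − 6(p + 2).
New equilibrium: consumers pay €43.5, sellers receive €41.5, q = 334. (Wedge: pb − ps = 2.)
Burden on consumers: €0.5; on sellers: €1.5. (They sum to €2.)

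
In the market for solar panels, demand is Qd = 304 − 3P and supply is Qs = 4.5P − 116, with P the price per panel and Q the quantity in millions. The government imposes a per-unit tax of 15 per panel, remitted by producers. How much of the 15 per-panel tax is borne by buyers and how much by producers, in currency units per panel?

Before the tax: set 304 − 3P = 4.5P − 116 → P* = 56, Q* = 136.
With the tax collected from producers, supply shifts: Qs = 4.5(P − 15) − 116.
New equilibrium: buyers pay 65, producers receive 50, Q = 109. (Wedge: Pb − Ps = 15.)
Burden on buyers: 9; on producers: 6. (They sum to 15.)
The less price-elastic side of the market bears the larger share of a per-unit tax.

Buyers bear 9 per panel; producers bear 6 per panel.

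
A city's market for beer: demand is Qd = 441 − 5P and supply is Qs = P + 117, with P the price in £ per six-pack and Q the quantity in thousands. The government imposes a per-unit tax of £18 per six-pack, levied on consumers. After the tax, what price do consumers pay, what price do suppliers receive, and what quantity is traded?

Consumers pay £57; suppliers receive £39; quantity = 156.

Before the tax: set 441 − 5P = P + 117 → P* = £54, Q* = 171.
With the tax collected from consumers, demand (in seller-price terms) shifts: Qd = 441 − 5(P + 18).
New equilibrium: consumers pay £57, suppliers receive £39, Q = 156. (Wedge: Pb − Ps = 18.)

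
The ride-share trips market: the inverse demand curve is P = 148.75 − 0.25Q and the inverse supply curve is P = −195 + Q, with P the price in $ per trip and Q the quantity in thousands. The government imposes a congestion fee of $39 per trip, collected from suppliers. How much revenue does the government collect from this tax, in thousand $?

Rewrite in direct form: Qd = 595 − 4P and Qs = P + 195.
Before the tax: set 595 − 4P = P + 195 → P* = $80, Q* = 275.
With the tax collected from suppliers, supply shifts: Qs = (P − 39) + 195.
New equilibrium: consumers pay $87.8, suppliers receive $48.8, Q = 243.8. (Wedge: Pb − Ps = 39.)
Revenue = t · Q = 39 · 243.8 = $9508.2.

Tax revenue = $9508.2 thousand.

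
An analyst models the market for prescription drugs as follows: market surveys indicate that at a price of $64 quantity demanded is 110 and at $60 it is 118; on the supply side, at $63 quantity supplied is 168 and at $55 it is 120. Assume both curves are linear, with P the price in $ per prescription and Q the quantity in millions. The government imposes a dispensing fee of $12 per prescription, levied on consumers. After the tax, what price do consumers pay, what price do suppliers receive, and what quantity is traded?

Demand slope: (118 − 110)/(60 − 64) = -2, so Qd = 238 − 2P.
Supply slope: (120 − 168)/(55 − 63) = 6, so Qs = 6P − 210.
Before the tax: set 238 − 2P = 6P − 210 → P* = $56, Q* = 126.
With the tax collected from consumers, demand (in seller-price terms) shifts: Qd = 238 − 2(P + 12).
Solving gives Q = 108 with consumers paying $65 and suppliers receiving $53 (the $12 wedge).

Consumers pay $65; suppliers receive $53; quantity = 108.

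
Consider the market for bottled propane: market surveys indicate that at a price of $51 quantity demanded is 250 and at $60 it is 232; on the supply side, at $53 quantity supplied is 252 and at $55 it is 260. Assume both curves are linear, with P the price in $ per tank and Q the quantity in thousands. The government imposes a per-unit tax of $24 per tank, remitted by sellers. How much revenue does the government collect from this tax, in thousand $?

Demand slope: (232 − 250)/(60 − 51) = -2, so Qd = 352 − 2P.
Supply slope: (260 − 252)/(55 − 53) = 4, so Qs = 4P + 40.
Before the tax: set 352 − 2P = 4P + 40 → P* = $52, Q* = 248.
With the tax collected from sellers, supply shifts: Qs = 4(P − 24) + 40.
Solving gives Q = 216 with buyers paying $68 and sellers receiving $44 (the $24 wedge).
Revenue = t · Q = 24 · 216 = $5184.

Tax revenue = $5184 thousand.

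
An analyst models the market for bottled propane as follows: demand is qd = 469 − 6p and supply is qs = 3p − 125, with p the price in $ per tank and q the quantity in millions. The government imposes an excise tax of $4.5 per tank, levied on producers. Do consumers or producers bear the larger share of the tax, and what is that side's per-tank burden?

Before the tax: set 469 − 6p = 3p − 125 → p* = $66, q* = 73.
With the tax collected from producers, supply shifts: qs = 3(p − 4.5) − 125.
New equilibrium: consumers pay $67.5, producers receive $63, q = 64. (Wedge: pb − ps = 4.5.)
Per-tank burden: consumers $1.5, producers $3.
Producers take the larger share because supply is less price-elastic here (demand slope 6 vs supply slope 3).

Producers bear the larger share: $3 per tank.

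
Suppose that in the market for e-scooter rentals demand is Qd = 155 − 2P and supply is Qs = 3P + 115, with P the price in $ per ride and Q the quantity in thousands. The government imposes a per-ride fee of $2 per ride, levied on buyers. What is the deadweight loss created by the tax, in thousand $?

Without the tax, 155 − 2P = 3P + 115 gives 5P = 40, so P* = $8 and Q* = 139.
With the tax collected from buyers, demand (in seller-price terms) shifts: Qd = 155 − 2(P + 2).
New equilibrium: buyers pay $9.2, suppliers receive $7.2, Q = 136.6. (Wedge: Pb − Ps = 2.)
Quantity falls by |ΔQ| = |139 − 136.6| = 2.4.
DWL = ½ · t · |ΔQ| = ½ · 2 · 2.4 = $2.4.

Deadweight loss = $2.4 thousand.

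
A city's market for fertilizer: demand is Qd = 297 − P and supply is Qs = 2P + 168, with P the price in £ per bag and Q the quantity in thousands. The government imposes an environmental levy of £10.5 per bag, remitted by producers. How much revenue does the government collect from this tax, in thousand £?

Tax revenue = £2593.5 thousand.

Before the tax: set 297 − P = 2P + 168 → P* = £43, Q* = 254.
With the tax collected from producers, supply shifts: Qs = 2(P − 10.5) + 168.
Solving gives Q = 247 with consumers paying £50 and producers receiving £39.5 (the £10.5 wedge).
Revenue = t · Q = 10.5 · 247 = £2593.5.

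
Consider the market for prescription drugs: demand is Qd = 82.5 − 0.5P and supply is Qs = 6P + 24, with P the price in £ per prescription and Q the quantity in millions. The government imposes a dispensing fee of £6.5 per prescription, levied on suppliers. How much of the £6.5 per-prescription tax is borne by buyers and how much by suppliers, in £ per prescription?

Buyers bear £6 per prescription; suppliers bear £0.5 per prescription.

Before the tax: set 82.5 − 0.5P = 6P + 24 → P* = £9, Q* = 78.
With the tax collected from suppliers, supply shifts: Qs = 6(P − 6.5) + 24.
Solving gives Q = 75 with buyers paying £15 and suppliers receiving £8.5 (the £6.5 wedge).
Burden on buyers: £6; on suppliers: £0.5. (They sum to £6.5.)
The less price-elastic side of the market bears the larger share of a per-unit tax.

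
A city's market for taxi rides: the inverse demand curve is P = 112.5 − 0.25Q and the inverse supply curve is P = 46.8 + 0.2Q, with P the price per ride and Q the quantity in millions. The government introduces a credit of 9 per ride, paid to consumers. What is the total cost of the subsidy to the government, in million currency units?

Rewrite in direct form: Qd = 450 − 4P and Qs = 5P − 234.
Without the subsidy, 450 − 4P = 5P − 234 gives 9P = 684, so P* = 76 and Q* = 146.
With a per-unit subsidy paid to consumers, each effectively pays P − 9, so demand becomes Qd = 450 − 4(P − 9).
Solving gives Q = 166 with consumers paying 71 and sellers receiving 80 (the 9 wedge).
Outlay = t · Q = 9 · 166 = 1494.

Government outlay = 1494 million.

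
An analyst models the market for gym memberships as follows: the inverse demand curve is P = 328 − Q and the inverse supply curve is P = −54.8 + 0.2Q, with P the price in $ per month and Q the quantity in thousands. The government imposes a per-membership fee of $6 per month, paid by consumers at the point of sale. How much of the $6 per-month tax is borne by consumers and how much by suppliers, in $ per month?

Consumers bear $5 per month; suppliers bear $1 per month.

Inverting to Q(P) form: Qd = 328 − P; Qs = 5P + 274.
Without the tax, 328 − P = 5P + 274 gives 6P = 54, so P* = $9 and Q* = 319.
With the tax collected from consumers, demand (in seller-price terms) shifts: Qd = 328 − (P + 6).
New equilibrium: consumers pay $14, suppliers receive $8, Q = 314. (Wedge: Pb − Ps = 6.)
Burden on consumers: $5; on suppliers: $1. (They sum to $6.)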